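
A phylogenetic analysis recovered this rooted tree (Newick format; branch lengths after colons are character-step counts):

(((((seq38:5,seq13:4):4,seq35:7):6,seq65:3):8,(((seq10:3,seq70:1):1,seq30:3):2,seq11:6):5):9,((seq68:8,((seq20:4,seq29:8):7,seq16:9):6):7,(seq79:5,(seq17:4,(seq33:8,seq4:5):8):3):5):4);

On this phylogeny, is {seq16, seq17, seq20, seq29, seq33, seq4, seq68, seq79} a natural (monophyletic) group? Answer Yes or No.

The most recent common ancestor of these taxa subtends ((seq68,((seq20,seq29),seq16)),(seq79,(seq17,(seq33,seq4)))).
That clade has exactly 8 tips — every listed taxon and nothing else — so the group is monophyletic.

Yes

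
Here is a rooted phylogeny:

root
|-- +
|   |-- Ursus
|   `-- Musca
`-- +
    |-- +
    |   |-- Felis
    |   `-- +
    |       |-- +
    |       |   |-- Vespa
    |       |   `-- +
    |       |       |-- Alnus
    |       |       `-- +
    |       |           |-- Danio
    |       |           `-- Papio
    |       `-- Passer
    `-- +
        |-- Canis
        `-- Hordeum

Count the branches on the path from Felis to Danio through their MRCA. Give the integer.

6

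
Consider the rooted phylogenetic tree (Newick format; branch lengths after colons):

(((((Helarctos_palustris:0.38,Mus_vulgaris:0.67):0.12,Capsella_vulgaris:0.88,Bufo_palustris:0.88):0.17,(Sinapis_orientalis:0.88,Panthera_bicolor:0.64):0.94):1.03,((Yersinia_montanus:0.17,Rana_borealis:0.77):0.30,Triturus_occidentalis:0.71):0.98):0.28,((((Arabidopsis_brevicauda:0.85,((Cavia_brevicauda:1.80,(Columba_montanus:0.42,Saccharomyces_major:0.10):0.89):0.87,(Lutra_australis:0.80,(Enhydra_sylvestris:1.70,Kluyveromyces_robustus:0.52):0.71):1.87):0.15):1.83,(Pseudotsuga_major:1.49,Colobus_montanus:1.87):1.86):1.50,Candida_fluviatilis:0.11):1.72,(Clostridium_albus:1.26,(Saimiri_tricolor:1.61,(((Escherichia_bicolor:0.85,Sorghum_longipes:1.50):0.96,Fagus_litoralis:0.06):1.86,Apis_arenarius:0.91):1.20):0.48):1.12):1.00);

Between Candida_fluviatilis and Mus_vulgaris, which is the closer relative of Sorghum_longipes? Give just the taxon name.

Candida_fluviatilis

The MRCA of Sorghum_longipes and Candida_fluviatilis subtends ((((Arabidopsis_brevicauda,((Cavia_brevicauda,(Columba_montanus,Saccharomyces_major)),(Lutra_australis,(Enhydra_sylvestris,Kluyveromyces_robustus)))),(Pseudotsuga_major,Colobus_montanus)),Candida_fluviatilis),(Clostridium_albus,(Saimiri_tricolor,(((Escherichia_bicolor,Sorghum_longipes),Fagus_litoralis),Apis_arenarius)))) (16 taxa).
The MRCA of Sorghum_longipes and Mus_vulgaris is the root, subtending the entire tree (25 taxa).
The first is nested inside the second, so Sorghum_longipes shares a more recent common ancestor with Candida_fluviatilis.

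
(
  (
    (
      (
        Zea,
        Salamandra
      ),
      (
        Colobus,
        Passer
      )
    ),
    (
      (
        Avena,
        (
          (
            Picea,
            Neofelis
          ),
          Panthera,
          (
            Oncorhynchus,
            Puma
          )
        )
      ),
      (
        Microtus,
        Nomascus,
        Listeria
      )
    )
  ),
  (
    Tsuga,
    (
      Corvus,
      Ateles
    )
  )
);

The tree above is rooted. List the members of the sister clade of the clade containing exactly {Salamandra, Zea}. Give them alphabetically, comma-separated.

Colobus, Passer

The clade containing exactly {Salamandra, Zea} attaches to the tree at the node subtending ((Zea,Salamandra),(Colobus,Passer)).
The other lineage descending from that same node — the sister group — is (Colobus,Passer); its 2 tips in alphabetical order are the answer.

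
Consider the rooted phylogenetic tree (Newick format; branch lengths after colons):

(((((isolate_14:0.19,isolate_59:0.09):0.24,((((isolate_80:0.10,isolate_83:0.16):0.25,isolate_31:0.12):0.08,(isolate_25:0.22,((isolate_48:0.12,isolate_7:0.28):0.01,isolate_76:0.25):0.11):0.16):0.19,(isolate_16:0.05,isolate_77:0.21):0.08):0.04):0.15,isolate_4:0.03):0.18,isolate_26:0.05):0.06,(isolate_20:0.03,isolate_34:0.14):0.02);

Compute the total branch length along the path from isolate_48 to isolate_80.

The path runs isolate_48 → … → MRCA → … → isolate_80; the MRCA is the node subtending (((isolate_80,isolate_83),isolate_31),(isolate_25,((isolate_48,isolate_7),isolate_76))).
Branch lengths along that path: 0.12 + 0.01 + 0.11 + 0.16 + 0.08 + 0.25 + 0.10 = 0.83.

0.83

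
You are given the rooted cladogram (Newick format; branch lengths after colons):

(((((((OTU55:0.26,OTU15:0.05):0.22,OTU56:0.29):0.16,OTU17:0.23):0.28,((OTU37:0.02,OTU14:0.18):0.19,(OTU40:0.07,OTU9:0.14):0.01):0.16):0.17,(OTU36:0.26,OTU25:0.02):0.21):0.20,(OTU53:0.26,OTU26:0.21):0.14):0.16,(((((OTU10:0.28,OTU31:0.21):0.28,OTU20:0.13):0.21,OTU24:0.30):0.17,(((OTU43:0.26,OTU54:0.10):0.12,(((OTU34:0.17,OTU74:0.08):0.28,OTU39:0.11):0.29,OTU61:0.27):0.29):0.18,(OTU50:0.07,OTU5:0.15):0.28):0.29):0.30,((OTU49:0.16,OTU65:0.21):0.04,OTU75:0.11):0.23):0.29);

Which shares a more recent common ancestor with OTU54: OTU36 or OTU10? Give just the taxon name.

OTU10

The MRCA of OTU54 and OTU10 subtends ((((OTU10,OTU31),OTU20),OTU24),(((OTU43,OTU54),(((OTU34,OTU74),OTU39),OTU61)),(OTU50,OTU5))) (12 taxa).
The MRCA of OTU54 and OTU36 is the root, subtending the entire tree (27 taxa).
The first is nested inside the second, so OTU54 shares a more recent common ancestor with OTU10.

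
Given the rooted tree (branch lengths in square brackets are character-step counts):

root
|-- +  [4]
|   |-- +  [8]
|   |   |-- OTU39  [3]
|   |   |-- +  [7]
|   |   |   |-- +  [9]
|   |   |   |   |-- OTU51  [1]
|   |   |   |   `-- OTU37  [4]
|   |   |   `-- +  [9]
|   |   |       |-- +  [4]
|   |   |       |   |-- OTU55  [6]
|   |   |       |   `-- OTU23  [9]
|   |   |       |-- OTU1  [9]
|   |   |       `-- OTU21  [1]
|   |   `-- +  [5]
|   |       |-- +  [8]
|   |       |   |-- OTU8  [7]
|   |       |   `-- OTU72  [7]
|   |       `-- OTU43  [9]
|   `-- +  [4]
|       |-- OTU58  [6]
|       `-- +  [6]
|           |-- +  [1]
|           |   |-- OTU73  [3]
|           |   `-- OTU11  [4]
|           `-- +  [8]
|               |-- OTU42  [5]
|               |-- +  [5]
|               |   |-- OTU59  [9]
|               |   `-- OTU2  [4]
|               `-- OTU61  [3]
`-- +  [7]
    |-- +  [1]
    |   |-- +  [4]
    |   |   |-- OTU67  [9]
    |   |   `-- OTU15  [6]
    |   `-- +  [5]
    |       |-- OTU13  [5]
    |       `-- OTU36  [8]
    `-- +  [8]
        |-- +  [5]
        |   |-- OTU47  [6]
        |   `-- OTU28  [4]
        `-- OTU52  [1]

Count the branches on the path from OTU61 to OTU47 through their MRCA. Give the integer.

The MRCA of OTU61 and OTU47 is the root of the tree.
From OTU61 up to that node: 5 branches. From OTU47 up to the same node: 4 branches. Total: 5 + 4 = 9.

9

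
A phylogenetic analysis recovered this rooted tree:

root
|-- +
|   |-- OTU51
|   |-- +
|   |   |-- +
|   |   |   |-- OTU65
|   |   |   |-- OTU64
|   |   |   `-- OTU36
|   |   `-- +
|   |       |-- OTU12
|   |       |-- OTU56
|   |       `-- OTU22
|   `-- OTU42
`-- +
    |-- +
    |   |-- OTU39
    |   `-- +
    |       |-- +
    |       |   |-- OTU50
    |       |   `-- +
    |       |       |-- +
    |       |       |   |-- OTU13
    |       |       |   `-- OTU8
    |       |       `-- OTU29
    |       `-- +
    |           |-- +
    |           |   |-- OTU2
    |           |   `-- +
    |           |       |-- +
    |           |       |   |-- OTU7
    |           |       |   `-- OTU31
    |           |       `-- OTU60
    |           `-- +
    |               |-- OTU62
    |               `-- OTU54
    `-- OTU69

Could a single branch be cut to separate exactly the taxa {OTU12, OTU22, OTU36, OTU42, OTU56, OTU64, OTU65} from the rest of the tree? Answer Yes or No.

The MRCA of the listed taxa subtends (OTU51,((OTU65,OTU64,OTU36),(OTU12,OTU56,OTU22)),OTU42).
That clade also contains OTU51, which is not in the proposed group, so the group is not monophyletic.

No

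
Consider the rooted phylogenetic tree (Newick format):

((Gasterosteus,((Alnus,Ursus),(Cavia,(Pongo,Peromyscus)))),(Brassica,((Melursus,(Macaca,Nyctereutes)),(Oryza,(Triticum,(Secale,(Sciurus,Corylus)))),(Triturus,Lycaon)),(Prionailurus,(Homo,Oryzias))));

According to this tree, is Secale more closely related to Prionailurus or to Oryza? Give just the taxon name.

The MRCA of Secale and Oryza subtends (Oryza,(Triticum,(Secale,(Sciurus,Corylus)))) (5 taxa).
The MRCA of Secale and Prionailurus subtends (Brassica,((Melursus,(Macaca,Nyctereutes)),(Oryza,(Triticum,(Secale,(Sciurus,Corylus)))),(Triturus,Lycaon)),(Prionailurus,(Homo,Oryzias))) (14 taxa).
The first is nested inside the second, so Secale shares a more recent common ancestor with Oryza.

Oryza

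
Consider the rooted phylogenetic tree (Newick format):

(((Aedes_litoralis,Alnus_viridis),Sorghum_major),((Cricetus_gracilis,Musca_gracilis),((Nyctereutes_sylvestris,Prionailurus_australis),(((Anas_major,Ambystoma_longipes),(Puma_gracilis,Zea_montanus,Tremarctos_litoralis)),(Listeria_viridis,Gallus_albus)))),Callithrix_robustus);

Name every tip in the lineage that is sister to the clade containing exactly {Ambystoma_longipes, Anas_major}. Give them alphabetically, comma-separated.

The clade containing exactly {Ambystoma_longipes, Anas_major} attaches to the tree at the node subtending ((Anas_major,Ambystoma_longipes),(Puma_gracilis,Zea_montanus,Tremarctos_litoralis)).
The other lineage descending from that same node — the sister group — is (Puma_gracilis,Zea_montanus,Tremarctos_litoralis); its 3 tips in alphabetical order are the answer.

Puma_gracilis, Tremarctos_litoralis, Zea_montanus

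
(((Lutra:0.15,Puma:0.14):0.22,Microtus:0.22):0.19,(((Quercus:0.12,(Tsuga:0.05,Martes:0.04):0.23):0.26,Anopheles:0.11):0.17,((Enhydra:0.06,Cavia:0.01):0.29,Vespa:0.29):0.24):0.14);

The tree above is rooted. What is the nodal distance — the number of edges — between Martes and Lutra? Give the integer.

8

The MRCA of Martes and Lutra is the root of the tree.
From Martes up to that node: 5 branches. From Lutra up to the same node: 3 branches. Total: 5 + 3 = 8.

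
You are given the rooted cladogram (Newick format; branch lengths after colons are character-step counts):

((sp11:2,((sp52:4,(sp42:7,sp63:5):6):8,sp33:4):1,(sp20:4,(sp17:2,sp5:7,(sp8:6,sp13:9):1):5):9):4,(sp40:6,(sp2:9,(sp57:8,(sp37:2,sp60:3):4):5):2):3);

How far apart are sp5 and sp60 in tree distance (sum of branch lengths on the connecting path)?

The path runs sp5 → … → MRCA → … → sp60; the MRCA is the root of the tree.
Branch lengths along that path: 7 + 5 + 9 + 4 + 3 + 2 + 5 + 4 + 3 = 42.

42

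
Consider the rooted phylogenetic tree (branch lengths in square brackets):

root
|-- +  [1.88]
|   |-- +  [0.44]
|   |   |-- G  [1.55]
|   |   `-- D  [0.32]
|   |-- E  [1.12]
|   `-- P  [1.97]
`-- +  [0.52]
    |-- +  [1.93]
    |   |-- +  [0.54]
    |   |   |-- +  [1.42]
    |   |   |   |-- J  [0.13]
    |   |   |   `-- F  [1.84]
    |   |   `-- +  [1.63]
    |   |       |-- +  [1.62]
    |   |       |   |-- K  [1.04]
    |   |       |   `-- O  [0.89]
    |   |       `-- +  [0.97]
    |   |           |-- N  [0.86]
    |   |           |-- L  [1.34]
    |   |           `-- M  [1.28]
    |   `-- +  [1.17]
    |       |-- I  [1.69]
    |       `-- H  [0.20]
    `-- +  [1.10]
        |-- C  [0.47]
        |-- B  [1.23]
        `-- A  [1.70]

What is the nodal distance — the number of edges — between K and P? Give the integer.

8

The MRCA of K and P is the root of the tree.
From K up to that node: 6 branches. From P up to the same node: 2 branches. Total: 6 + 2 = 8.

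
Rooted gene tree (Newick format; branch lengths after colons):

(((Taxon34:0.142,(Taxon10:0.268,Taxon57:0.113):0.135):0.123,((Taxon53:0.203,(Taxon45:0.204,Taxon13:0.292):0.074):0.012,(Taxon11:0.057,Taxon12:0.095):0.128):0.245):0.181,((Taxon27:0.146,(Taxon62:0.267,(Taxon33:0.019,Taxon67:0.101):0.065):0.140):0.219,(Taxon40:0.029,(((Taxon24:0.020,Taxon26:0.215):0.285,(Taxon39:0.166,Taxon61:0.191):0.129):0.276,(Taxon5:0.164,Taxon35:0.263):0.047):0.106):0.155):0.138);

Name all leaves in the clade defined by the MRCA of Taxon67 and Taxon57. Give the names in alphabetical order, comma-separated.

Tracing Taxon67: it sits inside (Taxon33,Taxon67).
Tracing Taxon57: it sits inside (Taxon10,Taxon57).
The smallest clade enclosing both is the whole tree (their MRCA is the root), so the answer is all 19 tips in alphabetical order.

Taxon10, Taxon11, Taxon12, Taxon13, Taxon24, Taxon26, Taxon27, Taxon33, Taxon34, Taxon35, Taxon39, Taxon40, Taxon45, Taxon5, Taxon53, Taxon57, Taxon61, Taxon62, Taxon67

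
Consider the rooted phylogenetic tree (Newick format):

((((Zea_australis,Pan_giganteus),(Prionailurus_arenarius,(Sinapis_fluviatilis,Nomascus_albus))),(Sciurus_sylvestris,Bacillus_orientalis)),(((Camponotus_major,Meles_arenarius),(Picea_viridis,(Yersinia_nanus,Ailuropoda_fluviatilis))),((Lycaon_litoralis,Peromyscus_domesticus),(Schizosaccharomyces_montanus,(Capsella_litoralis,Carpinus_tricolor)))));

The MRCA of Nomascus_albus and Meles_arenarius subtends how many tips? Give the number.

The MRCA of Nomascus_albus and Meles_arenarius is the root, so the clade is the entire tree.
That clade contains 17 terminal taxa: Ailuropoda_fluviatilis, Bacillus_orientalis, Camponotus_major, Capsella_litoralis, Carpinus_tricolor, Lycaon_litoralis, Meles_arenarius, Nomascus_albus, Pan_giganteus, Peromyscus_domesticus, Picea_viridis, Prionailurus_arenarius, Schizosaccharomyces_montanus, Sciurus_sylvestris, Sinapis_fluviatilis, Yersinia_nanus, Zea_australis.

17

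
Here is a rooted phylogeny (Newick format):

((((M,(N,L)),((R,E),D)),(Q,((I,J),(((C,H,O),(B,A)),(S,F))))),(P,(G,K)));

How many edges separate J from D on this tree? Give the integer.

The MRCA of J and D is the node subtending (((M,(N,L)),((R,E),D)),(Q,((I,J),(((C,H,O),(B,A)),(S,F))))).
From J up to that node: 4 branches. From D up to the same node: 3 branches. Total: 4 + 3 = 7.

7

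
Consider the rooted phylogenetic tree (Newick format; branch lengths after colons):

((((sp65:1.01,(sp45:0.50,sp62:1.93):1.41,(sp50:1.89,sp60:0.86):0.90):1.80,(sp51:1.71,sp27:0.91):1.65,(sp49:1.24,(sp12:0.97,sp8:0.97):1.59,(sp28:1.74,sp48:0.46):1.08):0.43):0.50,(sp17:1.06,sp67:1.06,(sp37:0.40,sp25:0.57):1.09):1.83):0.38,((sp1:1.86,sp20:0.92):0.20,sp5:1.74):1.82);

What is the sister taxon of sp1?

sp1 attaches to the tree at the node subtending (sp1,sp20).
The other lineage descending from that same node — the sister group — is the single tip sp20.

sp20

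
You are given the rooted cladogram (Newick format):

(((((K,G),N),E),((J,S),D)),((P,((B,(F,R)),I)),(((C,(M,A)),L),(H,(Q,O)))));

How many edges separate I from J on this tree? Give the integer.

The MRCA of I and J is the root of the tree.
From I up to that node: 4 branches. From J up to the same node: 4 branches. Total: 4 + 4 = 8.

8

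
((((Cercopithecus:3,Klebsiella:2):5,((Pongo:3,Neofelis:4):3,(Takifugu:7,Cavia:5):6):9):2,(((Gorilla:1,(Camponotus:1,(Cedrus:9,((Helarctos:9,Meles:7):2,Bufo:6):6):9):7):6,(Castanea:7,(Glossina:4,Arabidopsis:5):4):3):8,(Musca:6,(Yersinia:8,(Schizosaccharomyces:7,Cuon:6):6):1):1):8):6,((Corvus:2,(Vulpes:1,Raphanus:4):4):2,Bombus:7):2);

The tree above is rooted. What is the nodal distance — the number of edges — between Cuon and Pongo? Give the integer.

9

The MRCA of Cuon and Pongo is the node subtending (((Cercopithecus,Klebsiella),((Pongo,Neofelis),(Takifugu,Cavia))),(((Gorilla,(Camponotus,(Cedrus,((Helarctos,Meles),Bufo)))),(Castanea,(Glossina,Arabidopsis))),(Musca,(Yersinia,(Schizosaccharomyces,Cuon))))).
From Cuon up to that node: 5 branches. From Pongo up to the same node: 4 branches. Total: 5 + 4 = 9.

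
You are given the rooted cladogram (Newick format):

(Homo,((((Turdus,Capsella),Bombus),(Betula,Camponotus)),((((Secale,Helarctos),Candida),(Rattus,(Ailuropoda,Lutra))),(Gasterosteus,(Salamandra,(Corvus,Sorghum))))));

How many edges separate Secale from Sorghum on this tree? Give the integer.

8

The MRCA of Secale and Sorghum is the node subtending ((((Secale,Helarctos),Candida),(Rattus,(Ailuropoda,Lutra))),(Gasterosteus,(Salamandra,(Corvus,Sorghum)))).
From Secale up to that node: 4 branches. From Sorghum up to the same node: 4 branches. Total: 4 + 4 = 8.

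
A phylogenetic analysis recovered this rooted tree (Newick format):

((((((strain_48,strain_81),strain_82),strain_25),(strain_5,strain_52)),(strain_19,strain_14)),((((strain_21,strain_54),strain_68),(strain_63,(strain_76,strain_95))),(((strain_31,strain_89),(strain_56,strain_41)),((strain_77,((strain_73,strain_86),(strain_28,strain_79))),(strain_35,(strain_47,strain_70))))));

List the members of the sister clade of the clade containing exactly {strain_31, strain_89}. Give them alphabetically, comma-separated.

strain_41, strain_56

The clade containing exactly {strain_31, strain_89} attaches to the tree at the node subtending ((strain_31,strain_89),(strain_56,strain_41)).
The other lineage descending from that same node — the sister group — is (strain_56,strain_41); its 2 tips in alphabetical order are the answer.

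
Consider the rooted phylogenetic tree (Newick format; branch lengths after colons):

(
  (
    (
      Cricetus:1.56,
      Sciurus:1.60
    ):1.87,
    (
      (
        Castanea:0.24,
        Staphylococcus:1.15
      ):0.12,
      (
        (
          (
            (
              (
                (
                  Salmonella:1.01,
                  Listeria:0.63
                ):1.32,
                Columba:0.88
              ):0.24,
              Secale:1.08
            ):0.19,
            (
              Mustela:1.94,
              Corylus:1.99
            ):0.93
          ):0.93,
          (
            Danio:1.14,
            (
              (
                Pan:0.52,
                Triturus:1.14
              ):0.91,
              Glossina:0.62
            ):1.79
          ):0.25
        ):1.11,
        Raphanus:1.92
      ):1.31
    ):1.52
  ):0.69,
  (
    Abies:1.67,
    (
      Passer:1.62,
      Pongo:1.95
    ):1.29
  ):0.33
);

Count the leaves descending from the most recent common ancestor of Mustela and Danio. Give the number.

The MRCA of Mustela and Danio is the node subtending (((((Salmonella,Listeria),Columba),Secale),(Mustela,Corylus)),(Danio,((Pan,Triturus),Glossina))).
That clade contains 10 terminal taxa: Columba, Corylus, Danio, Glossina, Listeria, Mustela, Pan, Salmonella, Secale, Triturus.

10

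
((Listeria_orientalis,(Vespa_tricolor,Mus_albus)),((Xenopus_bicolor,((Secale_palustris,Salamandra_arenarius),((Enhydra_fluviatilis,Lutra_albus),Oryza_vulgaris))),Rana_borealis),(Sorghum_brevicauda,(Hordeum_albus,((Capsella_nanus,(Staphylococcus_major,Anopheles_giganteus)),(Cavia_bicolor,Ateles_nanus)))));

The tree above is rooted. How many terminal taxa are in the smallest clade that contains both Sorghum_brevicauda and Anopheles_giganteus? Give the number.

7

The MRCA of Sorghum_brevicauda and Anopheles_giganteus is the node subtending (Sorghum_brevicauda,(Hordeum_albus,((Capsella_nanus,(Staphylococcus_major,Anopheles_giganteus)),(Cavia_bicolor,Ateles_nanus)))).
That clade contains 7 terminal taxa: Anopheles_giganteus, Ateles_nanus, Capsella_nanus, Cavia_bicolor, Hordeum_albus, Sorghum_brevicauda, Staphylococcus_major.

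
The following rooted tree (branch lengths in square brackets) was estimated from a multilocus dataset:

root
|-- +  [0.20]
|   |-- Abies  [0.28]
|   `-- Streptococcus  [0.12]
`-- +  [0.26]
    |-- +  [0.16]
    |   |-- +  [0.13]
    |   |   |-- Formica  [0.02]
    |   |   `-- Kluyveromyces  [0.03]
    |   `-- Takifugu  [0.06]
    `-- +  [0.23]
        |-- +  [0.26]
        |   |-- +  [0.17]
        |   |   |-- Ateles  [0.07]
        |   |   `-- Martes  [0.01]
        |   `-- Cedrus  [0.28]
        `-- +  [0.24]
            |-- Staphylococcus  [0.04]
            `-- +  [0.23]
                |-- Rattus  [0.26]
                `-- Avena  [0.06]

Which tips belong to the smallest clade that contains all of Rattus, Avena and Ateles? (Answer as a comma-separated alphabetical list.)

Ateles, Avena, Cedrus, Martes, Rattus, Staphylococcus

Tracing Rattus: it sits inside (Rattus,Avena).
Tracing Avena: it sits inside (Rattus,Avena).
Tracing Ateles: it sits inside (Ateles,Martes).
The smallest clade enclosing all 3 is (((Ateles,Martes),Cedrus),(Staphylococcus,(Rattus,Avena))); the answer is its 6 terminal taxa in alphabetical order.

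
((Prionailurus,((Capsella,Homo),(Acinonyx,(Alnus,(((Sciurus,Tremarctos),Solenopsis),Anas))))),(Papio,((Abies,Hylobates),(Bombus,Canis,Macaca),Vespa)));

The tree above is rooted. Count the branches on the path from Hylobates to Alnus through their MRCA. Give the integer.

9

The MRCA of Hylobates and Alnus is the root of the tree.
From Hylobates up to that node: 4 branches. From Alnus up to the same node: 5 branches. Total: 4 + 5 = 9.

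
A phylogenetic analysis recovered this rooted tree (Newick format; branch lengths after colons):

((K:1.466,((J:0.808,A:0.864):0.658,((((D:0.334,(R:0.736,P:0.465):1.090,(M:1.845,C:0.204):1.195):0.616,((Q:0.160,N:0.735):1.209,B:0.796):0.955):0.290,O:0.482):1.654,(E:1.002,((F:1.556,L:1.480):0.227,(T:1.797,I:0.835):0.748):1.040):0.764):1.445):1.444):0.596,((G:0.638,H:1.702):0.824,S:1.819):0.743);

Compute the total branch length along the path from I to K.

7.742

The path runs I → … → MRCA → … → K; the MRCA is the node subtending (K,((J,A),((((D,(R,P),(M,C)),((Q,N),B)),O),(E,((F,L),(T,I)))))).
Branch lengths along that path: 0.835 + 0.748 + 1.040 + 0.764 + 1.445 + 1.444 + 1.466 = 7.742.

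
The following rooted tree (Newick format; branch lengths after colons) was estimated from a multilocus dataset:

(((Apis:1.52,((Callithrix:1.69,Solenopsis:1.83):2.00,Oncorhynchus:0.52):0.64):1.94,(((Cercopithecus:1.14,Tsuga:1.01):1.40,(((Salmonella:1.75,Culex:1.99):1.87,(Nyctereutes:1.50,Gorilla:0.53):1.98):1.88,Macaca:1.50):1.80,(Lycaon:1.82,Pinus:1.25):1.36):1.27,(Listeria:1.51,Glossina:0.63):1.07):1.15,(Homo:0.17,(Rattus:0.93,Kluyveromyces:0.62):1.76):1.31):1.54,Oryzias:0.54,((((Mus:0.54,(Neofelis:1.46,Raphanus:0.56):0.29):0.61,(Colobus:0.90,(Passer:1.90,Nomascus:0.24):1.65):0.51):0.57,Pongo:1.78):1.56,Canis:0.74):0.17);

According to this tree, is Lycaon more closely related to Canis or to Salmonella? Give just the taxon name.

Salmonella

The MRCA of Lycaon and Salmonella subtends ((Cercopithecus,Tsuga),(((Salmonella,Culex),(Nyctereutes,Gorilla)),Macaca),(Lycaon,Pinus)) (9 taxa).
The MRCA of Lycaon and Canis is the root, subtending the entire tree (27 taxa).
The first is nested inside the second, so Lycaon shares a more recent common ancestor with Salmonella.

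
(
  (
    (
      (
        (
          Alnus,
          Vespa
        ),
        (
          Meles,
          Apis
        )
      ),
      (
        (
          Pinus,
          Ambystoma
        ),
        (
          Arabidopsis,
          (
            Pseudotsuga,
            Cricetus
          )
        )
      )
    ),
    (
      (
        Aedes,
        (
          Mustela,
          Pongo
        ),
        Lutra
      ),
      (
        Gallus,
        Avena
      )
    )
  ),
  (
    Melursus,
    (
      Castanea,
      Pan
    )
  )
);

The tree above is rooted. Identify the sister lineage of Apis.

Meles

Apis attaches to the tree at the node subtending (Meles,Apis).
The other lineage descending from that same node — the sister group — is the single tip Meles.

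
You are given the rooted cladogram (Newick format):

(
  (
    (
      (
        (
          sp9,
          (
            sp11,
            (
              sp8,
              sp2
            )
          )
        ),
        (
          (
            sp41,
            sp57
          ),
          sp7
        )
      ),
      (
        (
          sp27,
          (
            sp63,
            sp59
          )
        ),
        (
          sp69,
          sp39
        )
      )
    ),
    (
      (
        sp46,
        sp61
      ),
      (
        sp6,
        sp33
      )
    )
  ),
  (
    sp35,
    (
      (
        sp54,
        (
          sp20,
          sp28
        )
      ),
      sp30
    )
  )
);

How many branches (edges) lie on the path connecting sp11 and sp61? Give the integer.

8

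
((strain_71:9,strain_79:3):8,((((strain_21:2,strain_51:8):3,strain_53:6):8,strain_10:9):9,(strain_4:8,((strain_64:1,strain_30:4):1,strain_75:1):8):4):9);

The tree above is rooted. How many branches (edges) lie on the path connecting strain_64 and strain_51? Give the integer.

8

The MRCA of strain_64 and strain_51 is the node subtending ((((strain_21,strain_51),strain_53),strain_10),(strain_4,((strain_64,strain_30),strain_75))).
From strain_64 up to that node: 4 branches. From strain_51 up to the same node: 4 branches. Total: 4 + 4 = 8.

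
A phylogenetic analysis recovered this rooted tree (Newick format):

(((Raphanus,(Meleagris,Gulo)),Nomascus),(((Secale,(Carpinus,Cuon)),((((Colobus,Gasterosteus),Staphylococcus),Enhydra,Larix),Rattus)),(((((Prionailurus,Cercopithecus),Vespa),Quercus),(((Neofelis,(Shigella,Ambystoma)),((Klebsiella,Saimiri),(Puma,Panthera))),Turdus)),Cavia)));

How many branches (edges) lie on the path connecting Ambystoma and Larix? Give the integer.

The MRCA of Ambystoma and Larix is the node subtending (((Secale,(Carpinus,Cuon)),((((Colobus,Gasterosteus),Staphylococcus),Enhydra,Larix),Rattus)),(((((Prionailurus,Cercopithecus),Vespa),Quercus),(((Neofelis,(Shigella,Ambystoma)),((Klebsiella,Saimiri),(Puma,Panthera))),Turdus)),Cavia)).
From Ambystoma up to that node: 7 branches. From Larix up to the same node: 4 branches. Total: 7 + 4 = 11.

11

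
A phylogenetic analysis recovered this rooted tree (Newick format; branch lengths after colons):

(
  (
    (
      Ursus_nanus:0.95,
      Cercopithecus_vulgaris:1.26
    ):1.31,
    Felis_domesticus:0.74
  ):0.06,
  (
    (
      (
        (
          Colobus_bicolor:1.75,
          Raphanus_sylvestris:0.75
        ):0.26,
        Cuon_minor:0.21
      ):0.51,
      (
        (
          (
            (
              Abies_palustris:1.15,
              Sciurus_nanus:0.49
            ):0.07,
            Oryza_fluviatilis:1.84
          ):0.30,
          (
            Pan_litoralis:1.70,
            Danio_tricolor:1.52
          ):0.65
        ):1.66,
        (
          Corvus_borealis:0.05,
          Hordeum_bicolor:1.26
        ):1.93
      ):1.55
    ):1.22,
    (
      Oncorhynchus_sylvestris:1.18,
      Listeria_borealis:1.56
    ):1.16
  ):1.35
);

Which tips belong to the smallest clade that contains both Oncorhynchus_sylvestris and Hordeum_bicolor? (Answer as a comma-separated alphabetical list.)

Tracing Oncorhynchus_sylvestris: it sits inside (Oncorhynchus_sylvestris,Listeria_borealis).
Tracing Hordeum_bicolor: it sits inside (Corvus_borealis,Hordeum_bicolor).
The smallest clade enclosing both is ((((Colobus_bicolor,Raphanus_sylvestris),Cuon_minor),((((Abies_palustris,Sciurus_nanus),Oryza_fluviatilis),(Pan_litoralis,Danio_tricolor)),(Corvus_borealis,Hordeum_bicolor))),(Oncorhynchus_sylvestris,Listeria_borealis)); the answer is its 12 terminal taxa in alphabetical order.

Abies_palustris, Colobus_bicolor, Corvus_borealis, Cuon_minor, Danio_tricolor, Hordeum_bicolor, Listeria_borealis, Oncorhynchus_sylvestris, Oryza_fluviatilis, Pan_litoralis, Raphanus_sylvestris, Sciurus_nanus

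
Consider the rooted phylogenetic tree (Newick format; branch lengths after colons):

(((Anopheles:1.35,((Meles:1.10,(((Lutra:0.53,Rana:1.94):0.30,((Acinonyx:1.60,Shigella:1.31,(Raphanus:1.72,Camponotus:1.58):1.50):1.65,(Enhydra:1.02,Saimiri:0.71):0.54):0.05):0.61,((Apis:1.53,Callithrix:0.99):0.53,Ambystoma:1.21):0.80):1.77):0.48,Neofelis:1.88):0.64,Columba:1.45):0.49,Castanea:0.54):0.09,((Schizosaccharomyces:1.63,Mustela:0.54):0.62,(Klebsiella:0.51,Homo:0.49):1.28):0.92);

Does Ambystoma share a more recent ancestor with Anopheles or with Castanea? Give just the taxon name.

Anopheles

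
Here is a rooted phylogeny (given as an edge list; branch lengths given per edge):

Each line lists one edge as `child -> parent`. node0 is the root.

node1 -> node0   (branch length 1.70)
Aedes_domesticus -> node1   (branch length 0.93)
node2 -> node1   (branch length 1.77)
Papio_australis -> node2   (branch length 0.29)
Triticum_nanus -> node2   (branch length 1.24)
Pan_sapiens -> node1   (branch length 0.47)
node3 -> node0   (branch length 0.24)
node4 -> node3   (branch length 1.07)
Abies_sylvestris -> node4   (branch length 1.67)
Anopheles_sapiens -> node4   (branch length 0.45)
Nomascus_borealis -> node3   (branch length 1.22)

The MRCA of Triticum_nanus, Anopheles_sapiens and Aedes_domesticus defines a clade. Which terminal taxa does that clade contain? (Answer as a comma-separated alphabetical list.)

Tracing Triticum_nanus: it sits inside (Papio_australis,Triticum_nanus).
Tracing Anopheles_sapiens: it sits inside (Abies_sylvestris,Anopheles_sapiens).
Tracing Aedes_domesticus: it sits inside (Aedes_domesticus,(Papio_australis,Triticum_nanus),Pan_sapiens).
The smallest clade enclosing all 3 is the whole tree (their MRCA is the root), so the answer is all 7 tips in alphabetical order.

Abies_sylvestris, Aedes_domesticus, Anopheles_sapiens, Nomascus_borealis, Pan_sapiens, Papio_australis, Triticum_nanus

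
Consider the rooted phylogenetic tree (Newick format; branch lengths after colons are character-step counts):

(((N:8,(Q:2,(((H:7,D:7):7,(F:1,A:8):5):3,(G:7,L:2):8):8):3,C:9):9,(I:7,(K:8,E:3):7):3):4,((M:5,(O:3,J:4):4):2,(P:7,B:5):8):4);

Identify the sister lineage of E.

K

E attaches to the tree at the node subtending (K,E).
The other lineage descending from that same node — the sister group — is the single tip K.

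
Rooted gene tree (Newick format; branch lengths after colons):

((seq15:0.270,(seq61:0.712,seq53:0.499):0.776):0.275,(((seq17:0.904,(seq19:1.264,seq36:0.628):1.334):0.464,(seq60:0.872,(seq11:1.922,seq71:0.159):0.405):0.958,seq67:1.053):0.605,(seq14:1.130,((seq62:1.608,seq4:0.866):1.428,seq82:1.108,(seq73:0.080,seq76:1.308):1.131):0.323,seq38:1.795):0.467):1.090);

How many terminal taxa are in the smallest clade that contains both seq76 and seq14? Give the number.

The MRCA of seq76 and seq14 is the node subtending (seq14,((seq62,seq4),seq82,(seq73,seq76)),seq38).
That clade contains 7 terminal taxa: seq14, seq38, seq4, seq62, seq73, seq76, seq82.

7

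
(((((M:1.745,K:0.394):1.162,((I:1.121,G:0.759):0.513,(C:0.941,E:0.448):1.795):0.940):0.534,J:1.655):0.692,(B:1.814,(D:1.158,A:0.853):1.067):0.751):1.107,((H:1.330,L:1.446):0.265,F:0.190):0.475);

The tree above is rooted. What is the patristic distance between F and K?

The path runs F → … → MRCA → … → K; the MRCA is the root of the tree.
Branch lengths along that path: 0.190 + 0.475 + 1.107 + 0.692 + 0.534 + 1.162 + 0.394 = 4.554.

4.554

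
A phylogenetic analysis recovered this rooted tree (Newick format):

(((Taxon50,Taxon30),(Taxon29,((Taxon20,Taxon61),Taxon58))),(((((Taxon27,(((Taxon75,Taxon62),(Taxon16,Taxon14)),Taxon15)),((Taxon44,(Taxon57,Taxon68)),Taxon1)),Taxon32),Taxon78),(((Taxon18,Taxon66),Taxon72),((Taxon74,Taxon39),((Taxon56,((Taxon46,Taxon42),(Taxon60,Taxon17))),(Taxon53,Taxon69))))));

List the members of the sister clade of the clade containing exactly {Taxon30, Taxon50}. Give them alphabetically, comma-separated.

Taxon20, Taxon29, Taxon58, Taxon61

The clade containing exactly {Taxon30, Taxon50} attaches to the tree at the node subtending ((Taxon50,Taxon30),(Taxon29,((Taxon20,Taxon61),Taxon58))).
The other lineage descending from that same node — the sister group — is (Taxon29,((Taxon20,Taxon61),Taxon58)); its 4 tips in alphabetical order are the answer.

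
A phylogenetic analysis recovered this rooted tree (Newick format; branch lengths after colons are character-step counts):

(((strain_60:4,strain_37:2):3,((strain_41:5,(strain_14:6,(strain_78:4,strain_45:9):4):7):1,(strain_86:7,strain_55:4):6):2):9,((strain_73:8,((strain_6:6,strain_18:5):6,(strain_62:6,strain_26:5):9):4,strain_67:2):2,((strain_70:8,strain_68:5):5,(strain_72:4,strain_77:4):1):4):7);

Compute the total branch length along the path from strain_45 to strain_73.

49

The path runs strain_45 → … → MRCA → … → strain_73; the MRCA is the root of the tree.
Branch lengths along that path: 9 + 4 + 7 + 1 + 2 + 9 + 7 + 2 + 8 = 49.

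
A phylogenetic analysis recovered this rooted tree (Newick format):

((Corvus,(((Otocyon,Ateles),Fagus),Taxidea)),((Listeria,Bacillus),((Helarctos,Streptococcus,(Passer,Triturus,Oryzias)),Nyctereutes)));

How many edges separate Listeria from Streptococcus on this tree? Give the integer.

5

The MRCA of Listeria and Streptococcus is the node subtending ((Listeria,Bacillus),((Helarctos,Streptococcus,(Passer,Triturus,Oryzias)),Nyctereutes)).
From Listeria up to that node: 2 branches. From Streptococcus up to the same node: 3 branches. Total: 2 + 3 = 5.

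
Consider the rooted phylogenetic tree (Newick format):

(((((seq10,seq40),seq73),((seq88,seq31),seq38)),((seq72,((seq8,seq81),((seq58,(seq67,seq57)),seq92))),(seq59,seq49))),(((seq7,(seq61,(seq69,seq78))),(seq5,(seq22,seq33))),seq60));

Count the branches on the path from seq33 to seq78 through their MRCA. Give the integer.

7

The MRCA of seq33 and seq78 is the node subtending ((seq7,(seq61,(seq69,seq78))),(seq5,(seq22,seq33))).
From seq33 up to that node: 3 branches. From seq78 up to the same node: 4 branches. Total: 3 + 4 = 7.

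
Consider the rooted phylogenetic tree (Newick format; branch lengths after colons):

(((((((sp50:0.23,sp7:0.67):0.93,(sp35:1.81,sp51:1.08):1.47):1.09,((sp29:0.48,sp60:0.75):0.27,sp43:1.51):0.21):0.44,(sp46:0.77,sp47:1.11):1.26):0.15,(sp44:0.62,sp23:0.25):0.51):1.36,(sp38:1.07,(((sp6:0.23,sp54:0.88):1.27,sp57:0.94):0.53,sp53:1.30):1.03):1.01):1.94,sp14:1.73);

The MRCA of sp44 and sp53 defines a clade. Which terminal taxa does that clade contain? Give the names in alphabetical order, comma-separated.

Tracing sp44: it sits inside (sp44,sp23).
Tracing sp53: it sits inside (((sp6,sp54),sp57),sp53).
The smallest clade enclosing both is ((((((sp50,sp7),(sp35,sp51)),((sp29,sp60),sp43)),(sp46,sp47)),(sp44,sp23)),(sp38,(((sp6,sp54),sp57),sp53))); the answer is its 16 terminal taxa in alphabetical order.

sp23, sp29, sp35, sp38, sp43, sp44, sp46, sp47, sp50, sp51, sp53, sp54, sp57, sp6, sp60, sp7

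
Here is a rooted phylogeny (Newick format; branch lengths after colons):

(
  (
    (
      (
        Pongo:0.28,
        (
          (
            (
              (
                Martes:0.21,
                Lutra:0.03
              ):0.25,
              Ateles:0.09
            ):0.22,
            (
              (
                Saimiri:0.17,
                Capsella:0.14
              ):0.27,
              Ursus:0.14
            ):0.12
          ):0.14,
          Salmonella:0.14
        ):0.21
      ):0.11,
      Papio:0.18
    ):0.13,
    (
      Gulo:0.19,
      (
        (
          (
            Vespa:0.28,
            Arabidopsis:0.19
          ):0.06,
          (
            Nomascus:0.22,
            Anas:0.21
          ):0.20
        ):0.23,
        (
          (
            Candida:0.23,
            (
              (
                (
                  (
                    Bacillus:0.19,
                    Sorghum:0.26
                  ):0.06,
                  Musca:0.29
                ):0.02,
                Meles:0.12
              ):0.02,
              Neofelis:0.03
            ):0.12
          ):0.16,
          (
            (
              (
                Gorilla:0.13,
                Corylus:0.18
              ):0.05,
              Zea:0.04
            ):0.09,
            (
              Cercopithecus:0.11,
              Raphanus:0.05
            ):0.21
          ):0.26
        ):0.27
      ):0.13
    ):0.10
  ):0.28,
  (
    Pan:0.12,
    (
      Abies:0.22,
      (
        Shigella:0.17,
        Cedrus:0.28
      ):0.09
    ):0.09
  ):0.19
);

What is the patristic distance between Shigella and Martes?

2.09

The path runs Shigella → … → MRCA → … → Martes; the MRCA is the root of the tree.
Branch lengths along that path: 0.17 + 0.09 + 0.09 + 0.19 + 0.28 + 0.13 + 0.11 + 0.21 + 0.14 + 0.22 + 0.25 + 0.21 = 2.09.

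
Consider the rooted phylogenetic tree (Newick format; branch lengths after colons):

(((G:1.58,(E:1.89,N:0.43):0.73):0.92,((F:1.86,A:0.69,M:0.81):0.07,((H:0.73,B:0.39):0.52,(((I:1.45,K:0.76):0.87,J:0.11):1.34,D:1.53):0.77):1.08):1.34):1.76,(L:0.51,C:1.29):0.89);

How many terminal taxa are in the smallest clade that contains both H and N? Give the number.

12

The MRCA of H and N is the node subtending ((G,(E,N)),((F,A,M),((H,B),(((I,K),J),D)))).
That clade contains 12 terminal taxa: A, B, D, E, F, G, H, I, J, K, M, N.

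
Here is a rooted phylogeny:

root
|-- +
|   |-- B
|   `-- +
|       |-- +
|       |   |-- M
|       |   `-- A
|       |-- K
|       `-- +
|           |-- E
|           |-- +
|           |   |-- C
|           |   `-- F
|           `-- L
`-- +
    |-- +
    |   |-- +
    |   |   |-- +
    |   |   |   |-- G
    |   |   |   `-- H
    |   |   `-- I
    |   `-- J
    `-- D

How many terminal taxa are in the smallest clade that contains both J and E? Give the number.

The MRCA of J and E is the root, so the clade is the entire tree.
That clade contains 13 terminal taxa: A, B, C, D, E, F, G, H, I, J, K, L, M.

13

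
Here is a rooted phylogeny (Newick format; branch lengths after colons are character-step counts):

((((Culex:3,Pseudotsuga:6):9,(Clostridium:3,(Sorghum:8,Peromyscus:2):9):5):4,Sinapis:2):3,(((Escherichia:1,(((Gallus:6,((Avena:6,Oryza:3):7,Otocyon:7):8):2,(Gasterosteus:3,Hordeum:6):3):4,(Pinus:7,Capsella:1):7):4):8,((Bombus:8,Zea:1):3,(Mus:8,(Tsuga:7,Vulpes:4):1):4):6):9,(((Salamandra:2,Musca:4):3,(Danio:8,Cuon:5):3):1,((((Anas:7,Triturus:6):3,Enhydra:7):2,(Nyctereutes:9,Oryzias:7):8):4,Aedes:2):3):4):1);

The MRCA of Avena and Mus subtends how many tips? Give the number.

14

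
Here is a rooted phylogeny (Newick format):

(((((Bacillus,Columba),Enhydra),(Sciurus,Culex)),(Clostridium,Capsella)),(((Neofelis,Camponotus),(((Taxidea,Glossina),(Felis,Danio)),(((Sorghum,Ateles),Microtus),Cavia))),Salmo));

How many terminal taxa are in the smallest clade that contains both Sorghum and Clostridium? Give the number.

18

The MRCA of Sorghum and Clostridium is the root, so the clade is the entire tree.
That clade contains 18 terminal taxa: Ateles, Bacillus, Camponotus, Capsella, Cavia, Clostridium, Columba, Culex, Danio, Enhydra, Felis, Glossina, Microtus, Neofelis, Salmo, Sciurus, Sorghum, Taxidea.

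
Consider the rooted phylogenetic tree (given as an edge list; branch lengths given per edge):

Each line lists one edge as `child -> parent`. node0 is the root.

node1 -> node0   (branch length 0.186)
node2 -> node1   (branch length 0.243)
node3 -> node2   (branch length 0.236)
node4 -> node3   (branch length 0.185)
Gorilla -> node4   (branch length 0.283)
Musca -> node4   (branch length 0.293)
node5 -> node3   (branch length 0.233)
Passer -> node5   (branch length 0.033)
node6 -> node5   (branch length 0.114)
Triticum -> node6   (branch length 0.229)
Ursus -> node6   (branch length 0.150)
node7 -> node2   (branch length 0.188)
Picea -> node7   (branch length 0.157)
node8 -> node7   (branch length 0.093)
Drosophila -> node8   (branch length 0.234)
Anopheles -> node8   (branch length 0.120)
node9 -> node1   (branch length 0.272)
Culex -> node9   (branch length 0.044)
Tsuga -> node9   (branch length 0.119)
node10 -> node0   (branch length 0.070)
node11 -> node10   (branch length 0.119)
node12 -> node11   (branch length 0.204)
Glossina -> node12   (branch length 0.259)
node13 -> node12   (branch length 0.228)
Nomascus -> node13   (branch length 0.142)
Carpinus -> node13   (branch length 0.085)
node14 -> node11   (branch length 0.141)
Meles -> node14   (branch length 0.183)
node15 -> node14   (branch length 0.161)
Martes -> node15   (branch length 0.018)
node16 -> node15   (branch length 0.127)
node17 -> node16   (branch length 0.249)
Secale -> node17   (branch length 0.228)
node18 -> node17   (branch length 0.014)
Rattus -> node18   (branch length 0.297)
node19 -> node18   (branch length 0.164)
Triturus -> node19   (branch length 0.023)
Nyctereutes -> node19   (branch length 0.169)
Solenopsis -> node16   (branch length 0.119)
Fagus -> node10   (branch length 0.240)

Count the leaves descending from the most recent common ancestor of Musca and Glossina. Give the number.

21

The MRCA of Musca and Glossina is the root, so the clade is the entire tree.
That clade contains 21 terminal taxa: Anopheles, Carpinus, Culex, Drosophila, Fagus, Glossina, Gorilla, Martes, Meles, Musca, Nomascus, Nyctereutes, Passer, Picea, Rattus, Secale, Solenopsis, Triticum, Triturus, Tsuga, Ursus.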